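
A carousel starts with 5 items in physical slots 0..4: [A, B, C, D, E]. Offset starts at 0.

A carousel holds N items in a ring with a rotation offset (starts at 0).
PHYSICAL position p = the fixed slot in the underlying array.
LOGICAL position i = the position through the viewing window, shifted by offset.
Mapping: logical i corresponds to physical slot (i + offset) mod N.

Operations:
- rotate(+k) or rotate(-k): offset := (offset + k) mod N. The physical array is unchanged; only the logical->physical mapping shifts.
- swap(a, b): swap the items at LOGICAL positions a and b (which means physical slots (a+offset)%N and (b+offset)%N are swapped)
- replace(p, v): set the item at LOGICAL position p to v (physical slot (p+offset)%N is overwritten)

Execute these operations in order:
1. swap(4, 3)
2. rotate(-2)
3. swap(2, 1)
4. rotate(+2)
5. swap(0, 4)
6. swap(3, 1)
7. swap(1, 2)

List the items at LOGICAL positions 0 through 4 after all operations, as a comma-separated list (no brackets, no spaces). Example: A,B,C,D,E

Answer: A,C,E,B,D

Derivation:
After op 1 (swap(4, 3)): offset=0, physical=[A,B,C,E,D], logical=[A,B,C,E,D]
After op 2 (rotate(-2)): offset=3, physical=[A,B,C,E,D], logical=[E,D,A,B,C]
After op 3 (swap(2, 1)): offset=3, physical=[D,B,C,E,A], logical=[E,A,D,B,C]
After op 4 (rotate(+2)): offset=0, physical=[D,B,C,E,A], logical=[D,B,C,E,A]
After op 5 (swap(0, 4)): offset=0, physical=[A,B,C,E,D], logical=[A,B,C,E,D]
After op 6 (swap(3, 1)): offset=0, physical=[A,E,C,B,D], logical=[A,E,C,B,D]
After op 7 (swap(1, 2)): offset=0, physical=[A,C,E,B,D], logical=[A,C,E,B,D]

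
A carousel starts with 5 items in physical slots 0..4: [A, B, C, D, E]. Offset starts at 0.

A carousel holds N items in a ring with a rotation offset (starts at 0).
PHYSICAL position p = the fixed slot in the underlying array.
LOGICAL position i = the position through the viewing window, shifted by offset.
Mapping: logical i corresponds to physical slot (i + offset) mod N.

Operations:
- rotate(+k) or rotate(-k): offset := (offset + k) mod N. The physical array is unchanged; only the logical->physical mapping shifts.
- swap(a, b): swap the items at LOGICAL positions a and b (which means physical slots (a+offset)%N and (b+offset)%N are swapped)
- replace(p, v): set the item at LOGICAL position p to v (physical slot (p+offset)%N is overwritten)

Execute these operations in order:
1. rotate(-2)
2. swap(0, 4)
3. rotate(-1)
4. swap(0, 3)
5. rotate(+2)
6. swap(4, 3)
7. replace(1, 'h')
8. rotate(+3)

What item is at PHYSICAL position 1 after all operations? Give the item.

After op 1 (rotate(-2)): offset=3, physical=[A,B,C,D,E], logical=[D,E,A,B,C]
After op 2 (swap(0, 4)): offset=3, physical=[A,B,D,C,E], logical=[C,E,A,B,D]
After op 3 (rotate(-1)): offset=2, physical=[A,B,D,C,E], logical=[D,C,E,A,B]
After op 4 (swap(0, 3)): offset=2, physical=[D,B,A,C,E], logical=[A,C,E,D,B]
After op 5 (rotate(+2)): offset=4, physical=[D,B,A,C,E], logical=[E,D,B,A,C]
After op 6 (swap(4, 3)): offset=4, physical=[D,B,C,A,E], logical=[E,D,B,C,A]
After op 7 (replace(1, 'h')): offset=4, physical=[h,B,C,A,E], logical=[E,h,B,C,A]
After op 8 (rotate(+3)): offset=2, physical=[h,B,C,A,E], logical=[C,A,E,h,B]

Answer: B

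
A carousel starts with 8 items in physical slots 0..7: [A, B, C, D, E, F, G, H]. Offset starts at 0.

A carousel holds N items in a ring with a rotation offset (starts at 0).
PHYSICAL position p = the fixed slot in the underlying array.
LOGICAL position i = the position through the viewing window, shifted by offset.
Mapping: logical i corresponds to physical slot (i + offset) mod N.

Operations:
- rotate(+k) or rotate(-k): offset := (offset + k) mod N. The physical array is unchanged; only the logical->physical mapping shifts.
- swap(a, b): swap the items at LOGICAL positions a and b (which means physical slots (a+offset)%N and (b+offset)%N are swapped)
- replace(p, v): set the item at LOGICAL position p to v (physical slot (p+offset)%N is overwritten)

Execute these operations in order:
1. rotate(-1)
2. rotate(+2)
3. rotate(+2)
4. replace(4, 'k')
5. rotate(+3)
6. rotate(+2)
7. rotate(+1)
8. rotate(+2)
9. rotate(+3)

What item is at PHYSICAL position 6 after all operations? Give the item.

Answer: G

Derivation:
After op 1 (rotate(-1)): offset=7, physical=[A,B,C,D,E,F,G,H], logical=[H,A,B,C,D,E,F,G]
After op 2 (rotate(+2)): offset=1, physical=[A,B,C,D,E,F,G,H], logical=[B,C,D,E,F,G,H,A]
After op 3 (rotate(+2)): offset=3, physical=[A,B,C,D,E,F,G,H], logical=[D,E,F,G,H,A,B,C]
After op 4 (replace(4, 'k')): offset=3, physical=[A,B,C,D,E,F,G,k], logical=[D,E,F,G,k,A,B,C]
After op 5 (rotate(+3)): offset=6, physical=[A,B,C,D,E,F,G,k], logical=[G,k,A,B,C,D,E,F]
After op 6 (rotate(+2)): offset=0, physical=[A,B,C,D,E,F,G,k], logical=[A,B,C,D,E,F,G,k]
After op 7 (rotate(+1)): offset=1, physical=[A,B,C,D,E,F,G,k], logical=[B,C,D,E,F,G,k,A]
After op 8 (rotate(+2)): offset=3, physical=[A,B,C,D,E,F,G,k], logical=[D,E,F,G,k,A,B,C]
After op 9 (rotate(+3)): offset=6, physical=[A,B,C,D,E,F,G,k], logical=[G,k,A,B,C,D,E,F]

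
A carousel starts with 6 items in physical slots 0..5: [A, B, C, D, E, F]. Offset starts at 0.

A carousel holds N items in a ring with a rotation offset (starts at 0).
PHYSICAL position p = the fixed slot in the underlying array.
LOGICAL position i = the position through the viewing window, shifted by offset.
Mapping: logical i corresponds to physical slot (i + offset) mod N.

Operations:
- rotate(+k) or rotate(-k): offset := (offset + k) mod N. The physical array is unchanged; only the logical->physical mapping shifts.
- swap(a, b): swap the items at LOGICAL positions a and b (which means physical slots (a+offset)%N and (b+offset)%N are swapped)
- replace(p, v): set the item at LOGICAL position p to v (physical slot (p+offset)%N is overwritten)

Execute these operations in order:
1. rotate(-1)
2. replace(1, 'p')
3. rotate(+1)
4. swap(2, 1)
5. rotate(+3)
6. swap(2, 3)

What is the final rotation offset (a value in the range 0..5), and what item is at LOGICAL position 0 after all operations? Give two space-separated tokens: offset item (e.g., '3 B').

After op 1 (rotate(-1)): offset=5, physical=[A,B,C,D,E,F], logical=[F,A,B,C,D,E]
After op 2 (replace(1, 'p')): offset=5, physical=[p,B,C,D,E,F], logical=[F,p,B,C,D,E]
After op 3 (rotate(+1)): offset=0, physical=[p,B,C,D,E,F], logical=[p,B,C,D,E,F]
After op 4 (swap(2, 1)): offset=0, physical=[p,C,B,D,E,F], logical=[p,C,B,D,E,F]
After op 5 (rotate(+3)): offset=3, physical=[p,C,B,D,E,F], logical=[D,E,F,p,C,B]
After op 6 (swap(2, 3)): offset=3, physical=[F,C,B,D,E,p], logical=[D,E,p,F,C,B]

Answer: 3 D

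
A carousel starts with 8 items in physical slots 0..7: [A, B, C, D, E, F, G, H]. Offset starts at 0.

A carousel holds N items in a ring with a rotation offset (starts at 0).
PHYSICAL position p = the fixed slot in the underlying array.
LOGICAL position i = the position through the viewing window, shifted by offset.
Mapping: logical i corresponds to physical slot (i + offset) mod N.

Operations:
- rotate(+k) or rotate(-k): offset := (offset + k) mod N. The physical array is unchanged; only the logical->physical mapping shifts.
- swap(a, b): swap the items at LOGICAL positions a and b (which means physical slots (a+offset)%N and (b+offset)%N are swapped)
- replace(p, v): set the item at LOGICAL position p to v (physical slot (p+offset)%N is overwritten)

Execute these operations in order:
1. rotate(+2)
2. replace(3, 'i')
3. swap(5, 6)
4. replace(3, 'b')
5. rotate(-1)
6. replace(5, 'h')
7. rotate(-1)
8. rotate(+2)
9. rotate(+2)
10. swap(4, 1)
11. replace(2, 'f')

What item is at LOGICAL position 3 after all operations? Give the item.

After op 1 (rotate(+2)): offset=2, physical=[A,B,C,D,E,F,G,H], logical=[C,D,E,F,G,H,A,B]
After op 2 (replace(3, 'i')): offset=2, physical=[A,B,C,D,E,i,G,H], logical=[C,D,E,i,G,H,A,B]
After op 3 (swap(5, 6)): offset=2, physical=[H,B,C,D,E,i,G,A], logical=[C,D,E,i,G,A,H,B]
After op 4 (replace(3, 'b')): offset=2, physical=[H,B,C,D,E,b,G,A], logical=[C,D,E,b,G,A,H,B]
After op 5 (rotate(-1)): offset=1, physical=[H,B,C,D,E,b,G,A], logical=[B,C,D,E,b,G,A,H]
After op 6 (replace(5, 'h')): offset=1, physical=[H,B,C,D,E,b,h,A], logical=[B,C,D,E,b,h,A,H]
After op 7 (rotate(-1)): offset=0, physical=[H,B,C,D,E,b,h,A], logical=[H,B,C,D,E,b,h,A]
After op 8 (rotate(+2)): offset=2, physical=[H,B,C,D,E,b,h,A], logical=[C,D,E,b,h,A,H,B]
After op 9 (rotate(+2)): offset=4, physical=[H,B,C,D,E,b,h,A], logical=[E,b,h,A,H,B,C,D]
After op 10 (swap(4, 1)): offset=4, physical=[b,B,C,D,E,H,h,A], logical=[E,H,h,A,b,B,C,D]
After op 11 (replace(2, 'f')): offset=4, physical=[b,B,C,D,E,H,f,A], logical=[E,H,f,A,b,B,C,D]

Answer: A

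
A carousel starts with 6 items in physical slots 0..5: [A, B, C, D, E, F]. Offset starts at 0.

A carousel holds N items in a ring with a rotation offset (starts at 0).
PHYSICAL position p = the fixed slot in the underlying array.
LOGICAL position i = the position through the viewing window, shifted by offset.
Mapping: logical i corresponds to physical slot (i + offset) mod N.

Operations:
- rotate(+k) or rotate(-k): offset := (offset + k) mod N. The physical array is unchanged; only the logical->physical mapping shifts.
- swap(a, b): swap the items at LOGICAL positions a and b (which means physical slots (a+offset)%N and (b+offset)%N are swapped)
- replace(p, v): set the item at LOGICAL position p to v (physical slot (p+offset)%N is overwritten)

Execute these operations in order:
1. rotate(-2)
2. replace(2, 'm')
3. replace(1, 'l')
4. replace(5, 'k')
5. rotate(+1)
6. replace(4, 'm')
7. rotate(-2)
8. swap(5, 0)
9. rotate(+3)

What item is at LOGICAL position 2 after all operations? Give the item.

After op 1 (rotate(-2)): offset=4, physical=[A,B,C,D,E,F], logical=[E,F,A,B,C,D]
After op 2 (replace(2, 'm')): offset=4, physical=[m,B,C,D,E,F], logical=[E,F,m,B,C,D]
After op 3 (replace(1, 'l')): offset=4, physical=[m,B,C,D,E,l], logical=[E,l,m,B,C,D]
After op 4 (replace(5, 'k')): offset=4, physical=[m,B,C,k,E,l], logical=[E,l,m,B,C,k]
After op 5 (rotate(+1)): offset=5, physical=[m,B,C,k,E,l], logical=[l,m,B,C,k,E]
After op 6 (replace(4, 'm')): offset=5, physical=[m,B,C,m,E,l], logical=[l,m,B,C,m,E]
After op 7 (rotate(-2)): offset=3, physical=[m,B,C,m,E,l], logical=[m,E,l,m,B,C]
After op 8 (swap(5, 0)): offset=3, physical=[m,B,m,C,E,l], logical=[C,E,l,m,B,m]
After op 9 (rotate(+3)): offset=0, physical=[m,B,m,C,E,l], logical=[m,B,m,C,E,l]

Answer: m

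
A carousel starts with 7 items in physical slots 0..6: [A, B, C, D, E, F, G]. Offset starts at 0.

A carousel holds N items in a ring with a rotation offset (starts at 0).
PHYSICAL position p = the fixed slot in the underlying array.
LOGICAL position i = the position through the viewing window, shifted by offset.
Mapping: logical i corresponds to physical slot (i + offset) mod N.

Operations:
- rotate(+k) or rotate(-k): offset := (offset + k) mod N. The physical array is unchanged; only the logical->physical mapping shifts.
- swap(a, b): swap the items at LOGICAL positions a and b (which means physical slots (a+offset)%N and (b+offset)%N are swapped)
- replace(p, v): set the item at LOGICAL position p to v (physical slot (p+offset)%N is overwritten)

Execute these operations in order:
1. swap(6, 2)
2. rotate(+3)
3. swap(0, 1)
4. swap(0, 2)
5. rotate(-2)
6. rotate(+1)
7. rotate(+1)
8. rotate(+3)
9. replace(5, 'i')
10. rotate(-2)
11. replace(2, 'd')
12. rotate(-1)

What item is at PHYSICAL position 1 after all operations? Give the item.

After op 1 (swap(6, 2)): offset=0, physical=[A,B,G,D,E,F,C], logical=[A,B,G,D,E,F,C]
After op 2 (rotate(+3)): offset=3, physical=[A,B,G,D,E,F,C], logical=[D,E,F,C,A,B,G]
After op 3 (swap(0, 1)): offset=3, physical=[A,B,G,E,D,F,C], logical=[E,D,F,C,A,B,G]
After op 4 (swap(0, 2)): offset=3, physical=[A,B,G,F,D,E,C], logical=[F,D,E,C,A,B,G]
After op 5 (rotate(-2)): offset=1, physical=[A,B,G,F,D,E,C], logical=[B,G,F,D,E,C,A]
After op 6 (rotate(+1)): offset=2, physical=[A,B,G,F,D,E,C], logical=[G,F,D,E,C,A,B]
After op 7 (rotate(+1)): offset=3, physical=[A,B,G,F,D,E,C], logical=[F,D,E,C,A,B,G]
After op 8 (rotate(+3)): offset=6, physical=[A,B,G,F,D,E,C], logical=[C,A,B,G,F,D,E]
After op 9 (replace(5, 'i')): offset=6, physical=[A,B,G,F,i,E,C], logical=[C,A,B,G,F,i,E]
After op 10 (rotate(-2)): offset=4, physical=[A,B,G,F,i,E,C], logical=[i,E,C,A,B,G,F]
After op 11 (replace(2, 'd')): offset=4, physical=[A,B,G,F,i,E,d], logical=[i,E,d,A,B,G,F]
After op 12 (rotate(-1)): offset=3, physical=[A,B,G,F,i,E,d], logical=[F,i,E,d,A,B,G]

Answer: B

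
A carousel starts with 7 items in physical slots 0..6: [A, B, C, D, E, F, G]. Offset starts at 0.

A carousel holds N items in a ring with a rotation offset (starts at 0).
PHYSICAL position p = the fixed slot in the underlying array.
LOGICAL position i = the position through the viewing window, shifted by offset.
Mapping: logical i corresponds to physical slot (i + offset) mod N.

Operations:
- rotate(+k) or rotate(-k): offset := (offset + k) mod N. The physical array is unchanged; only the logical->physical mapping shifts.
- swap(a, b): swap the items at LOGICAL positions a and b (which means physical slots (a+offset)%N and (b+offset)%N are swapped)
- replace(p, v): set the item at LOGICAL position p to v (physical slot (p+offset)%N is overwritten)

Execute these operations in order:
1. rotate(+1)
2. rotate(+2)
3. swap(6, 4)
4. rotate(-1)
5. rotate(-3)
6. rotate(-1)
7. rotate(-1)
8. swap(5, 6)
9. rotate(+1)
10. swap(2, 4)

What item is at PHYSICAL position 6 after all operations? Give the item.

After op 1 (rotate(+1)): offset=1, physical=[A,B,C,D,E,F,G], logical=[B,C,D,E,F,G,A]
After op 2 (rotate(+2)): offset=3, physical=[A,B,C,D,E,F,G], logical=[D,E,F,G,A,B,C]
After op 3 (swap(6, 4)): offset=3, physical=[C,B,A,D,E,F,G], logical=[D,E,F,G,C,B,A]
After op 4 (rotate(-1)): offset=2, physical=[C,B,A,D,E,F,G], logical=[A,D,E,F,G,C,B]
After op 5 (rotate(-3)): offset=6, physical=[C,B,A,D,E,F,G], logical=[G,C,B,A,D,E,F]
After op 6 (rotate(-1)): offset=5, physical=[C,B,A,D,E,F,G], logical=[F,G,C,B,A,D,E]
After op 7 (rotate(-1)): offset=4, physical=[C,B,A,D,E,F,G], logical=[E,F,G,C,B,A,D]
After op 8 (swap(5, 6)): offset=4, physical=[C,B,D,A,E,F,G], logical=[E,F,G,C,B,D,A]
After op 9 (rotate(+1)): offset=5, physical=[C,B,D,A,E,F,G], logical=[F,G,C,B,D,A,E]
After op 10 (swap(2, 4)): offset=5, physical=[D,B,C,A,E,F,G], logical=[F,G,D,B,C,A,E]

Answer: G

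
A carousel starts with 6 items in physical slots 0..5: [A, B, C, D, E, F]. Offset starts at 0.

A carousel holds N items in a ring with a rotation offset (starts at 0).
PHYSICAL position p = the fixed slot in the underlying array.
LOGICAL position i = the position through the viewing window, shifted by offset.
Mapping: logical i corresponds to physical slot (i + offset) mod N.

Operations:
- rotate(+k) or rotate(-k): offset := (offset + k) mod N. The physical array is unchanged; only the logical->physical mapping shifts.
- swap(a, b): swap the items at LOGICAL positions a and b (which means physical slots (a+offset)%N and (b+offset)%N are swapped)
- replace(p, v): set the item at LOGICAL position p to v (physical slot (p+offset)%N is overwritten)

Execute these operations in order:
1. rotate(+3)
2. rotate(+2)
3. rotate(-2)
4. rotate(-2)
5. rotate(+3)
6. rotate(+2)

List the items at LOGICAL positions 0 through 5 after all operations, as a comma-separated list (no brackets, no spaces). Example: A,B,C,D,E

After op 1 (rotate(+3)): offset=3, physical=[A,B,C,D,E,F], logical=[D,E,F,A,B,C]
After op 2 (rotate(+2)): offset=5, physical=[A,B,C,D,E,F], logical=[F,A,B,C,D,E]
After op 3 (rotate(-2)): offset=3, physical=[A,B,C,D,E,F], logical=[D,E,F,A,B,C]
After op 4 (rotate(-2)): offset=1, physical=[A,B,C,D,E,F], logical=[B,C,D,E,F,A]
After op 5 (rotate(+3)): offset=4, physical=[A,B,C,D,E,F], logical=[E,F,A,B,C,D]
After op 6 (rotate(+2)): offset=0, physical=[A,B,C,D,E,F], logical=[A,B,C,D,E,F]

Answer: A,B,C,D,E,F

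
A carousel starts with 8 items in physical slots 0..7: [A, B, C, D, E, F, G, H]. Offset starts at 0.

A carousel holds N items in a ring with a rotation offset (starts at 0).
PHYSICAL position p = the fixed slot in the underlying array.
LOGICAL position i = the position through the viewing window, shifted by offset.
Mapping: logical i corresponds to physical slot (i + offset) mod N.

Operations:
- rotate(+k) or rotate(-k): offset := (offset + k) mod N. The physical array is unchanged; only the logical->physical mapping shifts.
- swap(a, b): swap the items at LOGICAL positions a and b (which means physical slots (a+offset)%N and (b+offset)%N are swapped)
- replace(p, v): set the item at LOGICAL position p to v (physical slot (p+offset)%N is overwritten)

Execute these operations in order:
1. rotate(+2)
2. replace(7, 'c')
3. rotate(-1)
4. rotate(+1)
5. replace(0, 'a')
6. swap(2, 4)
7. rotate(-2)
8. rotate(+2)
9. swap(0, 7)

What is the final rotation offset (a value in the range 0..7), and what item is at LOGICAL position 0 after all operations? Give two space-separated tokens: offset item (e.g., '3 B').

Answer: 2 c

Derivation:
After op 1 (rotate(+2)): offset=2, physical=[A,B,C,D,E,F,G,H], logical=[C,D,E,F,G,H,A,B]
After op 2 (replace(7, 'c')): offset=2, physical=[A,c,C,D,E,F,G,H], logical=[C,D,E,F,G,H,A,c]
After op 3 (rotate(-1)): offset=1, physical=[A,c,C,D,E,F,G,H], logical=[c,C,D,E,F,G,H,A]
After op 4 (rotate(+1)): offset=2, physical=[A,c,C,D,E,F,G,H], logical=[C,D,E,F,G,H,A,c]
After op 5 (replace(0, 'a')): offset=2, physical=[A,c,a,D,E,F,G,H], logical=[a,D,E,F,G,H,A,c]
After op 6 (swap(2, 4)): offset=2, physical=[A,c,a,D,G,F,E,H], logical=[a,D,G,F,E,H,A,c]
After op 7 (rotate(-2)): offset=0, physical=[A,c,a,D,G,F,E,H], logical=[A,c,a,D,G,F,E,H]
After op 8 (rotate(+2)): offset=2, physical=[A,c,a,D,G,F,E,H], logical=[a,D,G,F,E,H,A,c]
After op 9 (swap(0, 7)): offset=2, physical=[A,a,c,D,G,F,E,H], logical=[c,D,G,F,E,H,A,a]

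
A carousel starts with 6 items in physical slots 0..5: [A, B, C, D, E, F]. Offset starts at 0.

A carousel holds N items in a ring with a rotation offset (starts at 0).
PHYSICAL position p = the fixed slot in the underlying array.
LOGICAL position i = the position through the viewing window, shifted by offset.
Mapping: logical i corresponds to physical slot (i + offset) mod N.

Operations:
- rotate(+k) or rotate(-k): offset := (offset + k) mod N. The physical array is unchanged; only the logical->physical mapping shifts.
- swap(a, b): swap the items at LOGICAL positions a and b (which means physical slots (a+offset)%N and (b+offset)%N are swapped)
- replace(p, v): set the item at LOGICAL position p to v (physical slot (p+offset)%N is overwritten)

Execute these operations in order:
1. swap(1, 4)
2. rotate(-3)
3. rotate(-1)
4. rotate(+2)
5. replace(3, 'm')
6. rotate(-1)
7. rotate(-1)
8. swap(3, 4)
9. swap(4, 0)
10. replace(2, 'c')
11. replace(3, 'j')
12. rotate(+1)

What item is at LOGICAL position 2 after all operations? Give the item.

After op 1 (swap(1, 4)): offset=0, physical=[A,E,C,D,B,F], logical=[A,E,C,D,B,F]
After op 2 (rotate(-3)): offset=3, physical=[A,E,C,D,B,F], logical=[D,B,F,A,E,C]
After op 3 (rotate(-1)): offset=2, physical=[A,E,C,D,B,F], logical=[C,D,B,F,A,E]
After op 4 (rotate(+2)): offset=4, physical=[A,E,C,D,B,F], logical=[B,F,A,E,C,D]
After op 5 (replace(3, 'm')): offset=4, physical=[A,m,C,D,B,F], logical=[B,F,A,m,C,D]
After op 6 (rotate(-1)): offset=3, physical=[A,m,C,D,B,F], logical=[D,B,F,A,m,C]
After op 7 (rotate(-1)): offset=2, physical=[A,m,C,D,B,F], logical=[C,D,B,F,A,m]
After op 8 (swap(3, 4)): offset=2, physical=[F,m,C,D,B,A], logical=[C,D,B,A,F,m]
After op 9 (swap(4, 0)): offset=2, physical=[C,m,F,D,B,A], logical=[F,D,B,A,C,m]
After op 10 (replace(2, 'c')): offset=2, physical=[C,m,F,D,c,A], logical=[F,D,c,A,C,m]
After op 11 (replace(3, 'j')): offset=2, physical=[C,m,F,D,c,j], logical=[F,D,c,j,C,m]
After op 12 (rotate(+1)): offset=3, physical=[C,m,F,D,c,j], logical=[D,c,j,C,m,F]

Answer: j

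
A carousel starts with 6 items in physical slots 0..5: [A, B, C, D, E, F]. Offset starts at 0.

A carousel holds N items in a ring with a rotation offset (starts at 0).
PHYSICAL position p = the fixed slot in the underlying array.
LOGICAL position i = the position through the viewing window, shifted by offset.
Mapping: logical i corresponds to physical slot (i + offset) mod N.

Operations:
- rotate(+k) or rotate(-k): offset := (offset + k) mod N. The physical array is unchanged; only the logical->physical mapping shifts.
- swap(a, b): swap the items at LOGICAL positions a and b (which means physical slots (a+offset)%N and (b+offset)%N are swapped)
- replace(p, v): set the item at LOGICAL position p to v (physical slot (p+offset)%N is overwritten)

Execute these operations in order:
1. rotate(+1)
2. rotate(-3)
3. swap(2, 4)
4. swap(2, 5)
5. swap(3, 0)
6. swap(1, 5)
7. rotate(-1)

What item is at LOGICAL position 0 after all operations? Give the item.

Answer: F

Derivation:
After op 1 (rotate(+1)): offset=1, physical=[A,B,C,D,E,F], logical=[B,C,D,E,F,A]
After op 2 (rotate(-3)): offset=4, physical=[A,B,C,D,E,F], logical=[E,F,A,B,C,D]
After op 3 (swap(2, 4)): offset=4, physical=[C,B,A,D,E,F], logical=[E,F,C,B,A,D]
After op 4 (swap(2, 5)): offset=4, physical=[D,B,A,C,E,F], logical=[E,F,D,B,A,C]
After op 5 (swap(3, 0)): offset=4, physical=[D,E,A,C,B,F], logical=[B,F,D,E,A,C]
After op 6 (swap(1, 5)): offset=4, physical=[D,E,A,F,B,C], logical=[B,C,D,E,A,F]
After op 7 (rotate(-1)): offset=3, physical=[D,E,A,F,B,C], logical=[F,B,C,D,E,A]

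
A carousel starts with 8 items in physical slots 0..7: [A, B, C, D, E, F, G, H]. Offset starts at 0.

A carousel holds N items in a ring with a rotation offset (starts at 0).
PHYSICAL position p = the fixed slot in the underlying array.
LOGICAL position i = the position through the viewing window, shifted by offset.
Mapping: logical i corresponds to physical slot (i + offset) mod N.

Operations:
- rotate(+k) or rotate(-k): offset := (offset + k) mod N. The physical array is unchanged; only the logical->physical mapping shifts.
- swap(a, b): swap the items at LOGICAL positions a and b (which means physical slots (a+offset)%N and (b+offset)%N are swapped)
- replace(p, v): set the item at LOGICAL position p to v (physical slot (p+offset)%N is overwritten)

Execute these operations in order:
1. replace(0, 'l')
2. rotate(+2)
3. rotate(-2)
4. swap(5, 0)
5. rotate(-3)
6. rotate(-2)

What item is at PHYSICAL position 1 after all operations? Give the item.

After op 1 (replace(0, 'l')): offset=0, physical=[l,B,C,D,E,F,G,H], logical=[l,B,C,D,E,F,G,H]
After op 2 (rotate(+2)): offset=2, physical=[l,B,C,D,E,F,G,H], logical=[C,D,E,F,G,H,l,B]
After op 3 (rotate(-2)): offset=0, physical=[l,B,C,D,E,F,G,H], logical=[l,B,C,D,E,F,G,H]
After op 4 (swap(5, 0)): offset=0, physical=[F,B,C,D,E,l,G,H], logical=[F,B,C,D,E,l,G,H]
After op 5 (rotate(-3)): offset=5, physical=[F,B,C,D,E,l,G,H], logical=[l,G,H,F,B,C,D,E]
After op 6 (rotate(-2)): offset=3, physical=[F,B,C,D,E,l,G,H], logical=[D,E,l,G,H,F,B,C]

Answer: B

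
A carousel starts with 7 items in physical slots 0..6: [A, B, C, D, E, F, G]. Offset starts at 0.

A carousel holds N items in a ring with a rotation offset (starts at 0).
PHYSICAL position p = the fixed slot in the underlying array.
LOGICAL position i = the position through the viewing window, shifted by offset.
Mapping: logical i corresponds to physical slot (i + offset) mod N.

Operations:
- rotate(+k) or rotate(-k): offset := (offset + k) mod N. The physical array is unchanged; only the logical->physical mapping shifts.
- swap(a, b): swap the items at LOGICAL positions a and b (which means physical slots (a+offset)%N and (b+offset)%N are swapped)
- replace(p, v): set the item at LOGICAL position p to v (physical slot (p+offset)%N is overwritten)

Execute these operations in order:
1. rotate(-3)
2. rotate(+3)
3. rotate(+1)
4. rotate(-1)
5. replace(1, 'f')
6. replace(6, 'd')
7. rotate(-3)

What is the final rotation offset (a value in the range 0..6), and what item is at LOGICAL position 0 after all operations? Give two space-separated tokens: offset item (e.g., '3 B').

After op 1 (rotate(-3)): offset=4, physical=[A,B,C,D,E,F,G], logical=[E,F,G,A,B,C,D]
After op 2 (rotate(+3)): offset=0, physical=[A,B,C,D,E,F,G], logical=[A,B,C,D,E,F,G]
After op 3 (rotate(+1)): offset=1, physical=[A,B,C,D,E,F,G], logical=[B,C,D,E,F,G,A]
After op 4 (rotate(-1)): offset=0, physical=[A,B,C,D,E,F,G], logical=[A,B,C,D,E,F,G]
After op 5 (replace(1, 'f')): offset=0, physical=[A,f,C,D,E,F,G], logical=[A,f,C,D,E,F,G]
After op 6 (replace(6, 'd')): offset=0, physical=[A,f,C,D,E,F,d], logical=[A,f,C,D,E,F,d]
After op 7 (rotate(-3)): offset=4, physical=[A,f,C,D,E,F,d], logical=[E,F,d,A,f,C,D]

Answer: 4 E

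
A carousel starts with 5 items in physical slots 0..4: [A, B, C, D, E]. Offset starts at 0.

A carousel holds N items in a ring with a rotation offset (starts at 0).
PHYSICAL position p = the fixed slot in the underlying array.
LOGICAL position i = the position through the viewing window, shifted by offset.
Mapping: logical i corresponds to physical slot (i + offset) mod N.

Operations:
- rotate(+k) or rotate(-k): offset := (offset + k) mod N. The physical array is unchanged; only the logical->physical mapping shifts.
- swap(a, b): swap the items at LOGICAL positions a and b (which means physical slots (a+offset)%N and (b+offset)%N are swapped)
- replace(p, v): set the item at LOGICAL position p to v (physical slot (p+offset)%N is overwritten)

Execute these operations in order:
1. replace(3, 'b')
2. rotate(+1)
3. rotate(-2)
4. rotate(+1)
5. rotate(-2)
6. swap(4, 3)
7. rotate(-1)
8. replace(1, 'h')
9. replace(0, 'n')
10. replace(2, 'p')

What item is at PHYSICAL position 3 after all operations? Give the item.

Answer: h

Derivation:
After op 1 (replace(3, 'b')): offset=0, physical=[A,B,C,b,E], logical=[A,B,C,b,E]
After op 2 (rotate(+1)): offset=1, physical=[A,B,C,b,E], logical=[B,C,b,E,A]
After op 3 (rotate(-2)): offset=4, physical=[A,B,C,b,E], logical=[E,A,B,C,b]
After op 4 (rotate(+1)): offset=0, physical=[A,B,C,b,E], logical=[A,B,C,b,E]
After op 5 (rotate(-2)): offset=3, physical=[A,B,C,b,E], logical=[b,E,A,B,C]
After op 6 (swap(4, 3)): offset=3, physical=[A,C,B,b,E], logical=[b,E,A,C,B]
After op 7 (rotate(-1)): offset=2, physical=[A,C,B,b,E], logical=[B,b,E,A,C]
After op 8 (replace(1, 'h')): offset=2, physical=[A,C,B,h,E], logical=[B,h,E,A,C]
After op 9 (replace(0, 'n')): offset=2, physical=[A,C,n,h,E], logical=[n,h,E,A,C]
After op 10 (replace(2, 'p')): offset=2, physical=[A,C,n,h,p], logical=[n,h,p,A,C]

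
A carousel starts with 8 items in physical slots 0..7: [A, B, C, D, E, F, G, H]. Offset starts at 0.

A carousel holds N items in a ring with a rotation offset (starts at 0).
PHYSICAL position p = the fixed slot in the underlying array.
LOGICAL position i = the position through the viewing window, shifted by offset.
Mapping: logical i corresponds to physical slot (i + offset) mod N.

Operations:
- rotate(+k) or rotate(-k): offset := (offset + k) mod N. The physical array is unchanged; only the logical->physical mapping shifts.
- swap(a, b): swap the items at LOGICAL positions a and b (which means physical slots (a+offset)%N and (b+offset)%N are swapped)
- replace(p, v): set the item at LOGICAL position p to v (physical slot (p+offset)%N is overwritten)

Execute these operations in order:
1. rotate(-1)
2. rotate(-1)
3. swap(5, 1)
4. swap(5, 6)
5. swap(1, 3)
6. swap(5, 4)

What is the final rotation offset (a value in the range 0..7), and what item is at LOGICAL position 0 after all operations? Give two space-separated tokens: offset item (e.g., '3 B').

Answer: 6 G

Derivation:
After op 1 (rotate(-1)): offset=7, physical=[A,B,C,D,E,F,G,H], logical=[H,A,B,C,D,E,F,G]
After op 2 (rotate(-1)): offset=6, physical=[A,B,C,D,E,F,G,H], logical=[G,H,A,B,C,D,E,F]
After op 3 (swap(5, 1)): offset=6, physical=[A,B,C,H,E,F,G,D], logical=[G,D,A,B,C,H,E,F]
After op 4 (swap(5, 6)): offset=6, physical=[A,B,C,E,H,F,G,D], logical=[G,D,A,B,C,E,H,F]
After op 5 (swap(1, 3)): offset=6, physical=[A,D,C,E,H,F,G,B], logical=[G,B,A,D,C,E,H,F]
After op 6 (swap(5, 4)): offset=6, physical=[A,D,E,C,H,F,G,B], logical=[G,B,A,D,E,C,H,F]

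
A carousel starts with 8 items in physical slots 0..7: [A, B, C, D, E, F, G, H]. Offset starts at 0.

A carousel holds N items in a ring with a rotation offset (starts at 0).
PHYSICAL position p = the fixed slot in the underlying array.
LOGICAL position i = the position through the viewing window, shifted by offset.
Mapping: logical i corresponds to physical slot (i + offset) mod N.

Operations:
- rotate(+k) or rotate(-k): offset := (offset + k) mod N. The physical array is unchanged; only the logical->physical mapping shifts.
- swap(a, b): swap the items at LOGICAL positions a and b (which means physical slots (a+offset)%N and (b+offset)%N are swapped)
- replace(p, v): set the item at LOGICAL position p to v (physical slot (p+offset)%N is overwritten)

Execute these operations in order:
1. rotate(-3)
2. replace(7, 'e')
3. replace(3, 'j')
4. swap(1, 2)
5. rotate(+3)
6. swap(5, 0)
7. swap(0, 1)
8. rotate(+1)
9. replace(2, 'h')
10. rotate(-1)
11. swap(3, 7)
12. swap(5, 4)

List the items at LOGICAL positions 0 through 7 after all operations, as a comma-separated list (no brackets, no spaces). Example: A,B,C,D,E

After op 1 (rotate(-3)): offset=5, physical=[A,B,C,D,E,F,G,H], logical=[F,G,H,A,B,C,D,E]
After op 2 (replace(7, 'e')): offset=5, physical=[A,B,C,D,e,F,G,H], logical=[F,G,H,A,B,C,D,e]
After op 3 (replace(3, 'j')): offset=5, physical=[j,B,C,D,e,F,G,H], logical=[F,G,H,j,B,C,D,e]
After op 4 (swap(1, 2)): offset=5, physical=[j,B,C,D,e,F,H,G], logical=[F,H,G,j,B,C,D,e]
After op 5 (rotate(+3)): offset=0, physical=[j,B,C,D,e,F,H,G], logical=[j,B,C,D,e,F,H,G]
After op 6 (swap(5, 0)): offset=0, physical=[F,B,C,D,e,j,H,G], logical=[F,B,C,D,e,j,H,G]
After op 7 (swap(0, 1)): offset=0, physical=[B,F,C,D,e,j,H,G], logical=[B,F,C,D,e,j,H,G]
After op 8 (rotate(+1)): offset=1, physical=[B,F,C,D,e,j,H,G], logical=[F,C,D,e,j,H,G,B]
After op 9 (replace(2, 'h')): offset=1, physical=[B,F,C,h,e,j,H,G], logical=[F,C,h,e,j,H,G,B]
After op 10 (rotate(-1)): offset=0, physical=[B,F,C,h,e,j,H,G], logical=[B,F,C,h,e,j,H,G]
After op 11 (swap(3, 7)): offset=0, physical=[B,F,C,G,e,j,H,h], logical=[B,F,C,G,e,j,H,h]
After op 12 (swap(5, 4)): offset=0, physical=[B,F,C,G,j,e,H,h], logical=[B,F,C,G,j,e,H,h]

Answer: B,F,C,G,j,e,H,h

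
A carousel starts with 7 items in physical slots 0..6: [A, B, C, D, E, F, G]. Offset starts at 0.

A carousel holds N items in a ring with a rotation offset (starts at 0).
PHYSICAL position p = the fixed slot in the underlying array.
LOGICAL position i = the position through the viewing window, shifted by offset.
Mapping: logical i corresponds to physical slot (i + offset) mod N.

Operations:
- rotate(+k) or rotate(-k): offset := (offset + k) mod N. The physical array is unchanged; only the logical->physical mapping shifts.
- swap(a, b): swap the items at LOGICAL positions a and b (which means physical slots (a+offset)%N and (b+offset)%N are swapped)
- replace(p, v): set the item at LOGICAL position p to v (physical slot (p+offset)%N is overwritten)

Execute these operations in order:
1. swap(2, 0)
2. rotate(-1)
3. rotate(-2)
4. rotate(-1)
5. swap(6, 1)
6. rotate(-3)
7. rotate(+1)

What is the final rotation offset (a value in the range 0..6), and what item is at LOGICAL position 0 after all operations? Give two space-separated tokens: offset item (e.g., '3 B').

Answer: 1 B

Derivation:
After op 1 (swap(2, 0)): offset=0, physical=[C,B,A,D,E,F,G], logical=[C,B,A,D,E,F,G]
After op 2 (rotate(-1)): offset=6, physical=[C,B,A,D,E,F,G], logical=[G,C,B,A,D,E,F]
After op 3 (rotate(-2)): offset=4, physical=[C,B,A,D,E,F,G], logical=[E,F,G,C,B,A,D]
After op 4 (rotate(-1)): offset=3, physical=[C,B,A,D,E,F,G], logical=[D,E,F,G,C,B,A]
After op 5 (swap(6, 1)): offset=3, physical=[C,B,E,D,A,F,G], logical=[D,A,F,G,C,B,E]
After op 6 (rotate(-3)): offset=0, physical=[C,B,E,D,A,F,G], logical=[C,B,E,D,A,F,G]
After op 7 (rotate(+1)): offset=1, physical=[C,B,E,D,A,F,G], logical=[B,E,D,A,F,G,C]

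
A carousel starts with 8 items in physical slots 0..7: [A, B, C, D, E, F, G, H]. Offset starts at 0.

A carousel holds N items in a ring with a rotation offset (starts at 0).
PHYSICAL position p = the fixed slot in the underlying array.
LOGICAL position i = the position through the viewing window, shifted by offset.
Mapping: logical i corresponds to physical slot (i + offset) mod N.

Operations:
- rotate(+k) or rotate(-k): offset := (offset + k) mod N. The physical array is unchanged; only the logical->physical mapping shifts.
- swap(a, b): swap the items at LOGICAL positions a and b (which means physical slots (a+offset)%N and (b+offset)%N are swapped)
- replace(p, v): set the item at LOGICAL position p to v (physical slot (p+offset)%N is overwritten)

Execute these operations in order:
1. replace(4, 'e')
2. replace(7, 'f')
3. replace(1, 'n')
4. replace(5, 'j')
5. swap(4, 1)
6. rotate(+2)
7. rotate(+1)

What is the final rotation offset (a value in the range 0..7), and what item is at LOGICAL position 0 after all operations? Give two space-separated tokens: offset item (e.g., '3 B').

After op 1 (replace(4, 'e')): offset=0, physical=[A,B,C,D,e,F,G,H], logical=[A,B,C,D,e,F,G,H]
After op 2 (replace(7, 'f')): offset=0, physical=[A,B,C,D,e,F,G,f], logical=[A,B,C,D,e,F,G,f]
After op 3 (replace(1, 'n')): offset=0, physical=[A,n,C,D,e,F,G,f], logical=[A,n,C,D,e,F,G,f]
After op 4 (replace(5, 'j')): offset=0, physical=[A,n,C,D,e,j,G,f], logical=[A,n,C,D,e,j,G,f]
After op 5 (swap(4, 1)): offset=0, physical=[A,e,C,D,n,j,G,f], logical=[A,e,C,D,n,j,G,f]
After op 6 (rotate(+2)): offset=2, physical=[A,e,C,D,n,j,G,f], logical=[C,D,n,j,G,f,A,e]
After op 7 (rotate(+1)): offset=3, physical=[A,e,C,D,n,j,G,f], logical=[D,n,j,G,f,A,e,C]

Answer: 3 D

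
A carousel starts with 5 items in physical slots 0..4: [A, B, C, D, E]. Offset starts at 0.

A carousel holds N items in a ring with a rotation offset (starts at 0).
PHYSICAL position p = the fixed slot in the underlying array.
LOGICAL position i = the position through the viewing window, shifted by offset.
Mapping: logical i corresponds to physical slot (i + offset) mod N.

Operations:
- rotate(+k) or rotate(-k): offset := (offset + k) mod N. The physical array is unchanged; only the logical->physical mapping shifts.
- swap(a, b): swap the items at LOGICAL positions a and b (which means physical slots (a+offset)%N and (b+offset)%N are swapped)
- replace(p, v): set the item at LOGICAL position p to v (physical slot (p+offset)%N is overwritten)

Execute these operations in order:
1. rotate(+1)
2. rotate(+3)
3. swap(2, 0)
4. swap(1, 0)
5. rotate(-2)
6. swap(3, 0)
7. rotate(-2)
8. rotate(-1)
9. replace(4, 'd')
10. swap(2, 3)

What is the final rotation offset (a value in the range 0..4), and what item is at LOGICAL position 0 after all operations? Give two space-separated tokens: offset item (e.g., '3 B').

Answer: 4 A

Derivation:
After op 1 (rotate(+1)): offset=1, physical=[A,B,C,D,E], logical=[B,C,D,E,A]
After op 2 (rotate(+3)): offset=4, physical=[A,B,C,D,E], logical=[E,A,B,C,D]
After op 3 (swap(2, 0)): offset=4, physical=[A,E,C,D,B], logical=[B,A,E,C,D]
After op 4 (swap(1, 0)): offset=4, physical=[B,E,C,D,A], logical=[A,B,E,C,D]
After op 5 (rotate(-2)): offset=2, physical=[B,E,C,D,A], logical=[C,D,A,B,E]
After op 6 (swap(3, 0)): offset=2, physical=[C,E,B,D,A], logical=[B,D,A,C,E]
After op 7 (rotate(-2)): offset=0, physical=[C,E,B,D,A], logical=[C,E,B,D,A]
After op 8 (rotate(-1)): offset=4, physical=[C,E,B,D,A], logical=[A,C,E,B,D]
After op 9 (replace(4, 'd')): offset=4, physical=[C,E,B,d,A], logical=[A,C,E,B,d]
After op 10 (swap(2, 3)): offset=4, physical=[C,B,E,d,A], logical=[A,C,B,E,d]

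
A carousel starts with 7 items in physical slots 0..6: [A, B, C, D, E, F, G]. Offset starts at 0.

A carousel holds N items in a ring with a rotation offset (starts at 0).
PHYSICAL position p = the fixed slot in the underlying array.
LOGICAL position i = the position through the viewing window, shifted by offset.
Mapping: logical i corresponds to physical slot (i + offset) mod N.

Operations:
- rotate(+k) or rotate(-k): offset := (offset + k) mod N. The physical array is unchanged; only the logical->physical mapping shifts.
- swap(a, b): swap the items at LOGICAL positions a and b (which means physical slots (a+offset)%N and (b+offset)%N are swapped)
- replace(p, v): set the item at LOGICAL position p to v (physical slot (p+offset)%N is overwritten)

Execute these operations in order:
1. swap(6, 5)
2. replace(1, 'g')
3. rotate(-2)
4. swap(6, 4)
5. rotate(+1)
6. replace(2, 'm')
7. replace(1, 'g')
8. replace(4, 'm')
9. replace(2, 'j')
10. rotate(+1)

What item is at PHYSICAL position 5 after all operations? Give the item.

Answer: G

Derivation:
After op 1 (swap(6, 5)): offset=0, physical=[A,B,C,D,E,G,F], logical=[A,B,C,D,E,G,F]
After op 2 (replace(1, 'g')): offset=0, physical=[A,g,C,D,E,G,F], logical=[A,g,C,D,E,G,F]
After op 3 (rotate(-2)): offset=5, physical=[A,g,C,D,E,G,F], logical=[G,F,A,g,C,D,E]
After op 4 (swap(6, 4)): offset=5, physical=[A,g,E,D,C,G,F], logical=[G,F,A,g,E,D,C]
After op 5 (rotate(+1)): offset=6, physical=[A,g,E,D,C,G,F], logical=[F,A,g,E,D,C,G]
After op 6 (replace(2, 'm')): offset=6, physical=[A,m,E,D,C,G,F], logical=[F,A,m,E,D,C,G]
After op 7 (replace(1, 'g')): offset=6, physical=[g,m,E,D,C,G,F], logical=[F,g,m,E,D,C,G]
After op 8 (replace(4, 'm')): offset=6, physical=[g,m,E,m,C,G,F], logical=[F,g,m,E,m,C,G]
After op 9 (replace(2, 'j')): offset=6, physical=[g,j,E,m,C,G,F], logical=[F,g,j,E,m,C,G]
After op 10 (rotate(+1)): offset=0, physical=[g,j,E,m,C,G,F], logical=[g,j,E,m,C,G,F]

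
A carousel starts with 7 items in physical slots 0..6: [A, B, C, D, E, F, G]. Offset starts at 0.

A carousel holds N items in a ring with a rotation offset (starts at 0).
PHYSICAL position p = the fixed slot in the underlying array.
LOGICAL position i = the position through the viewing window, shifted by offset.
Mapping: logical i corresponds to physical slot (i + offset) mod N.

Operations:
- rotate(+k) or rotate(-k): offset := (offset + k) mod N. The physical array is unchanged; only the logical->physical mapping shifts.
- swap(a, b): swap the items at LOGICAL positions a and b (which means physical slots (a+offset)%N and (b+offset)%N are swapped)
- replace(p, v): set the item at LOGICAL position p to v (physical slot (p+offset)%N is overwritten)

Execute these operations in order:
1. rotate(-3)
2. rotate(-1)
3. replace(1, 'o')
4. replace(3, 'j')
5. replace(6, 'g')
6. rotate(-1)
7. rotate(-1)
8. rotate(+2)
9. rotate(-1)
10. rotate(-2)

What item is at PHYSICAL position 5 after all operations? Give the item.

After op 1 (rotate(-3)): offset=4, physical=[A,B,C,D,E,F,G], logical=[E,F,G,A,B,C,D]
After op 2 (rotate(-1)): offset=3, physical=[A,B,C,D,E,F,G], logical=[D,E,F,G,A,B,C]
After op 3 (replace(1, 'o')): offset=3, physical=[A,B,C,D,o,F,G], logical=[D,o,F,G,A,B,C]
After op 4 (replace(3, 'j')): offset=3, physical=[A,B,C,D,o,F,j], logical=[D,o,F,j,A,B,C]
After op 5 (replace(6, 'g')): offset=3, physical=[A,B,g,D,o,F,j], logical=[D,o,F,j,A,B,g]
After op 6 (rotate(-1)): offset=2, physical=[A,B,g,D,o,F,j], logical=[g,D,o,F,j,A,B]
After op 7 (rotate(-1)): offset=1, physical=[A,B,g,D,o,F,j], logical=[B,g,D,o,F,j,A]
After op 8 (rotate(+2)): offset=3, physical=[A,B,g,D,o,F,j], logical=[D,o,F,j,A,B,g]
After op 9 (rotate(-1)): offset=2, physical=[A,B,g,D,o,F,j], logical=[g,D,o,F,j,A,B]
After op 10 (rotate(-2)): offset=0, physical=[A,B,g,D,o,F,j], logical=[A,B,g,D,o,F,j]

Answer: F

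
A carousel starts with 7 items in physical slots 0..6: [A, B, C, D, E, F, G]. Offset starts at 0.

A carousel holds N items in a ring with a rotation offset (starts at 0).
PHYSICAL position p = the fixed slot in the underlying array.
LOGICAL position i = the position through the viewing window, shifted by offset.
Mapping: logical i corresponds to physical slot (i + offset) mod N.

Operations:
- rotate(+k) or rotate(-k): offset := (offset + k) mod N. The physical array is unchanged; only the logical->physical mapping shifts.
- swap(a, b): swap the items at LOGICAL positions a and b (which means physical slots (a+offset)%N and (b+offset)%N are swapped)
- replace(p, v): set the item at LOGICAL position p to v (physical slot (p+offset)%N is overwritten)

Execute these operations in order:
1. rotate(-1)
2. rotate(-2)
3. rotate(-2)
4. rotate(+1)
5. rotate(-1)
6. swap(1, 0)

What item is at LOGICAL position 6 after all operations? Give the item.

After op 1 (rotate(-1)): offset=6, physical=[A,B,C,D,E,F,G], logical=[G,A,B,C,D,E,F]
After op 2 (rotate(-2)): offset=4, physical=[A,B,C,D,E,F,G], logical=[E,F,G,A,B,C,D]
After op 3 (rotate(-2)): offset=2, physical=[A,B,C,D,E,F,G], logical=[C,D,E,F,G,A,B]
After op 4 (rotate(+1)): offset=3, physical=[A,B,C,D,E,F,G], logical=[D,E,F,G,A,B,C]
After op 5 (rotate(-1)): offset=2, physical=[A,B,C,D,E,F,G], logical=[C,D,E,F,G,A,B]
After op 6 (swap(1, 0)): offset=2, physical=[A,B,D,C,E,F,G], logical=[D,C,E,F,G,A,B]

Answer: B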